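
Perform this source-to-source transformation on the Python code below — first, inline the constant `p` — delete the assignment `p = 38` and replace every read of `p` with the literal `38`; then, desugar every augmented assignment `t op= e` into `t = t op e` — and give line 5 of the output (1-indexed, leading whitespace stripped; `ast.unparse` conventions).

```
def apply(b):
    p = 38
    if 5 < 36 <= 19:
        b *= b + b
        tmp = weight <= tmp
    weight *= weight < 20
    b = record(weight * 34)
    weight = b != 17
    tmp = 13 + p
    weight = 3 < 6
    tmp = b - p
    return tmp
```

Transformed code:
def apply(b):
    if 5 < 36 <= 19:
        b = b * (b + b)
        tmp = weight <= tmp
    weight = weight * (weight < 20)
    b = record(weight * 34)
    weight = b != 17
    tmp = 13 + 38
    weight = 3 < 6
    tmp = b - 38
    return tmp

weight = weight * (weight < 20)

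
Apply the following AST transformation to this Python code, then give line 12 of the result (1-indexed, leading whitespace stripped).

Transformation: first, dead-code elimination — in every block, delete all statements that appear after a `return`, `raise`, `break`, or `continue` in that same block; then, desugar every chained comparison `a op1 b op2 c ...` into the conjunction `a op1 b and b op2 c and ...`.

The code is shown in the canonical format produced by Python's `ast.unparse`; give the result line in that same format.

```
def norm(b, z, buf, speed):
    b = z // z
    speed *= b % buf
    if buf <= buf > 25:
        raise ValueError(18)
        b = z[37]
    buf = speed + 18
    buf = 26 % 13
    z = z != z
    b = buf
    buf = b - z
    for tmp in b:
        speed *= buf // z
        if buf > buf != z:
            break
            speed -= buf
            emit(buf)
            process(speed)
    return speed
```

Transformed code:
def norm(b, z, buf, speed):
    b = z // z
    speed *= b % buf
    if buf <= buf and buf > 25:
        raise ValueError(18)
    buf = speed + 18
    buf = 26 % 13
    z = z != z
    b = buf
    buf = b - z
    for tmp in b:
        speed *= buf // z
        if buf > buf and buf != z:
            break
    return speed

speed *= buf // z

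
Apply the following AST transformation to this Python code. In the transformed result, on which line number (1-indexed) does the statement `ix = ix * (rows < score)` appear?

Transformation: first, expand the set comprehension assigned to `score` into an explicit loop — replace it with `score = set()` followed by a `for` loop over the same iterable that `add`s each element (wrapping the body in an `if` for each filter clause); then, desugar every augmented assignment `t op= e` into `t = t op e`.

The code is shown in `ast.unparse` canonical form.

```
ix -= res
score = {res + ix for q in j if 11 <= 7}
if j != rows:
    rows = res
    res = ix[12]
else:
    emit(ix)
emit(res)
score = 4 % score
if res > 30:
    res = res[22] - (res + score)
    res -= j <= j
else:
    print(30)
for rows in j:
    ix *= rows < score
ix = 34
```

19

Transformed code:
ix = ix - res
score = set()
for q in j:
    if 11 <= 7:
        score.add(res + ix)
if j != rows:
    rows = res
    res = ix[12]
else:
    emit(ix)
emit(res)
score = 4 % score
if res > 30:
    res = res[22] - (res + score)
    res = res - (j <= j)
else:
    print(30)
for rows in j:
    ix = ix * (rows < score)
ix = 34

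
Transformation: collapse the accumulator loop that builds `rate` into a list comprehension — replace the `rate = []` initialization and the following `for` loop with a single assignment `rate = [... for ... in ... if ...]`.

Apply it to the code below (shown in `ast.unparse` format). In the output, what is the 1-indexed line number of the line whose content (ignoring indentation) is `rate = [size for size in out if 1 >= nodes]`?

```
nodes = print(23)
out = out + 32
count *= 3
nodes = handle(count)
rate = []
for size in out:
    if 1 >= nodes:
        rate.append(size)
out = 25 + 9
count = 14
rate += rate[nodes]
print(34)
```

Transformed code:
nodes = print(23)
out = out + 32
count *= 3
nodes = handle(count)
rate = [size for size in out if 1 >= nodes]
out = 25 + 9
count = 14
rate += rate[nodes]
print(34)

5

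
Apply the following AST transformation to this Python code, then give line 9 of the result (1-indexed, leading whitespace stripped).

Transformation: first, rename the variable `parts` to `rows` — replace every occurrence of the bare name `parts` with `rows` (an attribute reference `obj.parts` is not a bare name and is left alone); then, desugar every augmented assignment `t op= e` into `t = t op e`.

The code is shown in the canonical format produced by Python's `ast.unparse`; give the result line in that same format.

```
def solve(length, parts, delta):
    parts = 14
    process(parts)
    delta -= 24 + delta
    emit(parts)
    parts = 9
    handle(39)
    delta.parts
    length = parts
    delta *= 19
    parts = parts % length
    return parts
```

Transformed code:
def solve(length, rows, delta):
    rows = 14
    process(rows)
    delta = delta - (24 + delta)
    emit(rows)
    rows = 9
    handle(39)
    delta.parts
    length = rows
    delta = delta * 19
    rows = rows % length
    return rows

length = rows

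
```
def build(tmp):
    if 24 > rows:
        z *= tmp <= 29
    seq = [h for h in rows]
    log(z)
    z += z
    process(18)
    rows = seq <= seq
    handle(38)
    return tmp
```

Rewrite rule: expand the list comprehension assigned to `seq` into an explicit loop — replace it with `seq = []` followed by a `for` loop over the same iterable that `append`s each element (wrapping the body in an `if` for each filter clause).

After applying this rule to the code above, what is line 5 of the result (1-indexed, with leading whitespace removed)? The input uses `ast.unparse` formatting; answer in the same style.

Transformed code:
def build(tmp):
    if 24 > rows:
        z *= tmp <= 29
    seq = []
    for h in rows:
        seq.append(h)
    log(z)
    z += z
    process(18)
    rows = seq <= seq
    handle(38)
    return tmp

for h in rows:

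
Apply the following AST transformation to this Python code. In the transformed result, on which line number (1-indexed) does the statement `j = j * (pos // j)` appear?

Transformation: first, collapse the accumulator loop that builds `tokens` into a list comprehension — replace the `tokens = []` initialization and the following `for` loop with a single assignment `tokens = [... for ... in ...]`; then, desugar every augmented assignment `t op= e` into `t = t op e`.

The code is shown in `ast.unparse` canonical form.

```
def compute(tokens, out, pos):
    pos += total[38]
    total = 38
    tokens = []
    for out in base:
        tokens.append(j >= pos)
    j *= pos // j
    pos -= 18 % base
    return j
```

5

Transformed code:
def compute(tokens, out, pos):
    pos = pos + total[38]
    total = 38
    tokens = [j >= pos for out in base]
    j = j * (pos // j)
    pos = pos - 18 % base
    return j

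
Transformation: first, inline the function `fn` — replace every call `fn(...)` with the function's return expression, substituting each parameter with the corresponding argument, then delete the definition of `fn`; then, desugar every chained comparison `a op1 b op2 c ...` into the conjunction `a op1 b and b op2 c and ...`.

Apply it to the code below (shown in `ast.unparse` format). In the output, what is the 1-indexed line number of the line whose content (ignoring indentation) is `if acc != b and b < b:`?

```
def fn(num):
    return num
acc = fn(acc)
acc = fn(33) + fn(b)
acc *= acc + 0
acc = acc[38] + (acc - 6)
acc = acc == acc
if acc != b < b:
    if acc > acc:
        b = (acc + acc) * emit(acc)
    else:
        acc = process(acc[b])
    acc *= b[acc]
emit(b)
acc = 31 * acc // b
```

6

Transformed code:
acc = acc
acc = 33 + b
acc *= acc + 0
acc = acc[38] + (acc - 6)
acc = acc == acc
if acc != b and b < b:
    if acc > acc:
        b = (acc + acc) * emit(acc)
    else:
        acc = process(acc[b])
    acc *= b[acc]
emit(b)
acc = 31 * acc // b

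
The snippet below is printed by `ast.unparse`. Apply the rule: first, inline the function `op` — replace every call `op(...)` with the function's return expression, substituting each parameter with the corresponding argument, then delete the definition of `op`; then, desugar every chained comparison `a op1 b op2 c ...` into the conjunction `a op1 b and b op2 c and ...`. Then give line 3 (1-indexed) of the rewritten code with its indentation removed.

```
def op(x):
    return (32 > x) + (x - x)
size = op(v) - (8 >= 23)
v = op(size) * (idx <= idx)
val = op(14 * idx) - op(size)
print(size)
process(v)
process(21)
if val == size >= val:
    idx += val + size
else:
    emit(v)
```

val = (32 > 14 * idx) + (14 * idx - 14 * idx) - ((32 > size) + (size - size))

Transformed code:
size = (32 > v) + (v - v) - (8 >= 23)
v = ((32 > size) + (size - size)) * (idx <= idx)
val = (32 > 14 * idx) + (14 * idx - 14 * idx) - ((32 > size) + (size - size))
print(size)
process(v)
process(21)
if val == size and size >= val:
    idx += val + size
else:
    emit(v)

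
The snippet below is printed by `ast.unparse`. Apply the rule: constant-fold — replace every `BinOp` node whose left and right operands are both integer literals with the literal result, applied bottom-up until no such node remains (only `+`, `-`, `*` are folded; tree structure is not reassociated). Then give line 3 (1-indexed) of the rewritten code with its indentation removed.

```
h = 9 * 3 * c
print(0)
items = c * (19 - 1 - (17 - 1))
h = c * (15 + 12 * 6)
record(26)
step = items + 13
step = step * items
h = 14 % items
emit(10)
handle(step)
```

items = c * 2

Transformed code:
h = 27 * c
print(0)
items = c * 2
h = c * 87
record(26)
step = items + 13
step = step * items
h = 14 % items
emit(10)
handle(step)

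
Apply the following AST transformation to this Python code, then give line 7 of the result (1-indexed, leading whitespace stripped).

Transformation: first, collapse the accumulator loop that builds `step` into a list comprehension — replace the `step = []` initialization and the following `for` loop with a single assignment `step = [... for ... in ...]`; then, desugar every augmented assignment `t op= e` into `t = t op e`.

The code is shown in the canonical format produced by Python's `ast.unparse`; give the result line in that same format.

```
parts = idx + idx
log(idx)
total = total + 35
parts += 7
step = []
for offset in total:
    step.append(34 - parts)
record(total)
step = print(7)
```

Transformed code:
parts = idx + idx
log(idx)
total = total + 35
parts = parts + 7
step = [34 - parts for offset in total]
record(total)
step = print(7)

step = print(7)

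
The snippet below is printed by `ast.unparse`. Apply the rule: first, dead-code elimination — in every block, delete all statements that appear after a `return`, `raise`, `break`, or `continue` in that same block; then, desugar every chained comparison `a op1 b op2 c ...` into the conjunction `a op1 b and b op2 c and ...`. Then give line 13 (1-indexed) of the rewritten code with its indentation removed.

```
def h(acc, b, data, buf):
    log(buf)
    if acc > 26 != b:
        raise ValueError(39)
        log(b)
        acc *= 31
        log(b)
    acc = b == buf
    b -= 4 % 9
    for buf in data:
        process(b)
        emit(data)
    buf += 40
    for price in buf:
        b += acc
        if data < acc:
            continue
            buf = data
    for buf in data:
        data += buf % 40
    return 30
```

if data < acc:

Transformed code:
def h(acc, b, data, buf):
    log(buf)
    if acc > 26 and 26 != b:
        raise ValueError(39)
    acc = b == buf
    b -= 4 % 9
    for buf in data:
        process(b)
        emit(data)
    buf += 40
    for price in buf:
        b += acc
        if data < acc:
            continue
    for buf in data:
        data += buf % 40
    return 30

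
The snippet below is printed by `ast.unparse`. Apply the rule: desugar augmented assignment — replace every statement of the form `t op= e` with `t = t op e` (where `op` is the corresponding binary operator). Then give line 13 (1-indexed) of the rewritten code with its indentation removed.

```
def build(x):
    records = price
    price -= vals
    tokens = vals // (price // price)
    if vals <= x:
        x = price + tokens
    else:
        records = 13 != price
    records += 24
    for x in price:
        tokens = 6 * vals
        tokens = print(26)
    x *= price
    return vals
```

x = x * price

Transformed code:
def build(x):
    records = price
    price = price - vals
    tokens = vals // (price // price)
    if vals <= x:
        x = price + tokens
    else:
        records = 13 != price
    records = records + 24
    for x in price:
        tokens = 6 * vals
        tokens = print(26)
    x = x * price
    return vals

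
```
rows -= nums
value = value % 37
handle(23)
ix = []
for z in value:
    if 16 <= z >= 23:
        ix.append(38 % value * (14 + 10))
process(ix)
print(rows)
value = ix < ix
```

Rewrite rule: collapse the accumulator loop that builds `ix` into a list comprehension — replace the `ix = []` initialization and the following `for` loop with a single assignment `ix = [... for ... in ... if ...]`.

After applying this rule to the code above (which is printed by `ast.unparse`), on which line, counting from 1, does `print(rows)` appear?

Transformed code:
rows -= nums
value = value % 37
handle(23)
ix = [38 % value * (14 + 10) for z in value if 16 <= z >= 23]
process(ix)
print(rows)
value = ix < ix

6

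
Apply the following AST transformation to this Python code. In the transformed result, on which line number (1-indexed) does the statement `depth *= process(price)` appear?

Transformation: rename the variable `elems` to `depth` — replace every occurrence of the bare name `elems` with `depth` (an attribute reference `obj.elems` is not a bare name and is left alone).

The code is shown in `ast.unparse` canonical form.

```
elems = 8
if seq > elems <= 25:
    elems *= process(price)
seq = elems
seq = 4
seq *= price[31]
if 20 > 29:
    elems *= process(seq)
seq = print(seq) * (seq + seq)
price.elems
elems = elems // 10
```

Transformed code:
depth = 8
if seq > depth <= 25:
    depth *= process(price)
seq = depth
seq = 4
seq *= price[31]
if 20 > 29:
    depth *= process(seq)
seq = print(seq) * (seq + seq)
price.elems
depth = depth // 10

3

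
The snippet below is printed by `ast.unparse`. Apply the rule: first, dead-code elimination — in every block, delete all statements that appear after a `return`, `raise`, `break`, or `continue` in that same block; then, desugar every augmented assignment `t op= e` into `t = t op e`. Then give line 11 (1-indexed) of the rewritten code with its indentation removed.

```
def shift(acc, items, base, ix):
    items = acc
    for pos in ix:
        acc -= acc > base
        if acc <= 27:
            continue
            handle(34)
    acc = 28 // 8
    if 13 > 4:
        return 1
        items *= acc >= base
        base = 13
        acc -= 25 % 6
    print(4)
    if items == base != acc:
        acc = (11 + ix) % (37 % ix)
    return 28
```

if items == base != acc:

Transformed code:
def shift(acc, items, base, ix):
    items = acc
    for pos in ix:
        acc = acc - (acc > base)
        if acc <= 27:
            continue
    acc = 28 // 8
    if 13 > 4:
        return 1
    print(4)
    if items == base != acc:
        acc = (11 + ix) % (37 % ix)
    return 28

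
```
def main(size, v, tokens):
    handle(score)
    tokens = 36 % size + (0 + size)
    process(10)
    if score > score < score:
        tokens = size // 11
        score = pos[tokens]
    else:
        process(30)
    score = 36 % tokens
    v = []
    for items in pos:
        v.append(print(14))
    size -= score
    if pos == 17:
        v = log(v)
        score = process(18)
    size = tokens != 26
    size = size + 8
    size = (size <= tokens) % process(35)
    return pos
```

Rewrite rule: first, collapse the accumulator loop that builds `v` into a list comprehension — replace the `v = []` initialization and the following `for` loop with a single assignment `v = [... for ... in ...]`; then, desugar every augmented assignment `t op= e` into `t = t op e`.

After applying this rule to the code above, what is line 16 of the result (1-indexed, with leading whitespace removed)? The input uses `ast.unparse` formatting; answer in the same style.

Transformed code:
def main(size, v, tokens):
    handle(score)
    tokens = 36 % size + (0 + size)
    process(10)
    if score > score < score:
        tokens = size // 11
        score = pos[tokens]
    else:
        process(30)
    score = 36 % tokens
    v = [print(14) for items in pos]
    size = size - score
    if pos == 17:
        v = log(v)
        score = process(18)
    size = tokens != 26
    size = size + 8
    size = (size <= tokens) % process(35)
    return pos

size = tokens != 26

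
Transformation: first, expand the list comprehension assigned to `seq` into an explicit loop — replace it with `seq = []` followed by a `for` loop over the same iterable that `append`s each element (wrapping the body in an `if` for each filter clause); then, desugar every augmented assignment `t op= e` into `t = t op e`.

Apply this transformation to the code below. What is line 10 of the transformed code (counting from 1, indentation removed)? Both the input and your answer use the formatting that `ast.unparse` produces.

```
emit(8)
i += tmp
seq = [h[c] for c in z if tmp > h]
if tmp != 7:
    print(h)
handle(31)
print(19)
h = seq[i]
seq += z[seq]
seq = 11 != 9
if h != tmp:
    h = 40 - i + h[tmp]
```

print(19)

Transformed code:
emit(8)
i = i + tmp
seq = []
for c in z:
    if tmp > h:
        seq.append(h[c])
if tmp != 7:
    print(h)
handle(31)
print(19)
h = seq[i]
seq = seq + z[seq]
seq = 11 != 9
if h != tmp:
    h = 40 - i + h[tmp]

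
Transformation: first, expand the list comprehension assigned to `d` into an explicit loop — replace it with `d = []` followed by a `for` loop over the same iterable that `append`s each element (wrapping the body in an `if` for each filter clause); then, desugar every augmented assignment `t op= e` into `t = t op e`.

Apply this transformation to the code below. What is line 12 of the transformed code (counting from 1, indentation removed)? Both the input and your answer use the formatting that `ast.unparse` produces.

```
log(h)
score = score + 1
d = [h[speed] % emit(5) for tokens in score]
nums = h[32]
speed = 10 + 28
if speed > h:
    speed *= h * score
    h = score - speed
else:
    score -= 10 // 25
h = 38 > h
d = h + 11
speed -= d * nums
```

score = score - 10 // 25

Transformed code:
log(h)
score = score + 1
d = []
for tokens in score:
    d.append(h[speed] % emit(5))
nums = h[32]
speed = 10 + 28
if speed > h:
    speed = speed * (h * score)
    h = score - speed
else:
    score = score - 10 // 25
h = 38 > h
d = h + 11
speed = speed - d * nums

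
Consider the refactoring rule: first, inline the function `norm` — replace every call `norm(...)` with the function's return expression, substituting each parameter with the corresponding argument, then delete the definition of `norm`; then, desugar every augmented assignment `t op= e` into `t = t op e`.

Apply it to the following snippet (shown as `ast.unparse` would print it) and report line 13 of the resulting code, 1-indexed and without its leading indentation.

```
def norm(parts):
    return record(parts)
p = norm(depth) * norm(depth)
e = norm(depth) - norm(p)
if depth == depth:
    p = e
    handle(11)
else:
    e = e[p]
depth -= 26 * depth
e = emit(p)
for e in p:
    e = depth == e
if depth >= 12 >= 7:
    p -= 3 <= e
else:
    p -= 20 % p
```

Transformed code:
p = record(depth) * record(depth)
e = record(depth) - record(p)
if depth == depth:
    p = e
    handle(11)
else:
    e = e[p]
depth = depth - 26 * depth
e = emit(p)
for e in p:
    e = depth == e
if depth >= 12 >= 7:
    p = p - (3 <= e)
else:
    p = p - 20 % p

p = p - (3 <= e)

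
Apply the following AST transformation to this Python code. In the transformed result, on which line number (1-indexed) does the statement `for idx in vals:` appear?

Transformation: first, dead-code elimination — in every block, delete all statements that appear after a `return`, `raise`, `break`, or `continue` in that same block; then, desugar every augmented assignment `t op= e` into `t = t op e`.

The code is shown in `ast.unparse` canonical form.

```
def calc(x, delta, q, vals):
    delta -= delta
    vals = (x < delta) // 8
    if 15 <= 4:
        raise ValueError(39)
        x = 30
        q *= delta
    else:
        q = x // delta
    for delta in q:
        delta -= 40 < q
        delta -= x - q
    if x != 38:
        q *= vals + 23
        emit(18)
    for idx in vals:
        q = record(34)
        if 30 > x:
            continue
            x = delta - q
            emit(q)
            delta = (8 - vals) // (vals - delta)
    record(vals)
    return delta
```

Transformed code:
def calc(x, delta, q, vals):
    delta = delta - delta
    vals = (x < delta) // 8
    if 15 <= 4:
        raise ValueError(39)
    else:
        q = x // delta
    for delta in q:
        delta = delta - (40 < q)
        delta = delta - (x - q)
    if x != 38:
        q = q * (vals + 23)
        emit(18)
    for idx in vals:
        q = record(34)
        if 30 > x:
            continue
    record(vals)
    return delta

14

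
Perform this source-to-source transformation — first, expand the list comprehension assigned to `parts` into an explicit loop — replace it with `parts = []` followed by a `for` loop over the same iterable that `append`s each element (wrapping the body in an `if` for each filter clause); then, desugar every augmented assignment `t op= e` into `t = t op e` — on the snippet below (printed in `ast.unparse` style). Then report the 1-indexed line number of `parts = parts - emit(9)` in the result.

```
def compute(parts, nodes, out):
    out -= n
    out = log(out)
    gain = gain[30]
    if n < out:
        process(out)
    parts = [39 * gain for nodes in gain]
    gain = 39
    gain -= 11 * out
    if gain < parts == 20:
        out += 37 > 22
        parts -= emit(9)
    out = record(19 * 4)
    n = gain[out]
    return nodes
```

Transformed code:
def compute(parts, nodes, out):
    out = out - n
    out = log(out)
    gain = gain[30]
    if n < out:
        process(out)
    parts = []
    for nodes in gain:
        parts.append(39 * gain)
    gain = 39
    gain = gain - 11 * out
    if gain < parts == 20:
        out = out + (37 > 22)
        parts = parts - emit(9)
    out = record(19 * 4)
    n = gain[out]
    return nodes

14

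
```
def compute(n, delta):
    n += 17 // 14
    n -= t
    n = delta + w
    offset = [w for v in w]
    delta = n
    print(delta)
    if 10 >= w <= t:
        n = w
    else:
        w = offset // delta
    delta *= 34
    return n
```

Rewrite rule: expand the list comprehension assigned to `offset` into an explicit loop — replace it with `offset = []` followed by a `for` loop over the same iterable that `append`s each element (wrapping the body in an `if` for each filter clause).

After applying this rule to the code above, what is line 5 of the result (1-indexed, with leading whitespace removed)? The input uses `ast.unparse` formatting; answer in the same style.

Transformed code:
def compute(n, delta):
    n += 17 // 14
    n -= t
    n = delta + w
    offset = []
    for v in w:
        offset.append(w)
    delta = n
    print(delta)
    if 10 >= w <= t:
        n = w
    else:
        w = offset // delta
    delta *= 34
    return n

offset = []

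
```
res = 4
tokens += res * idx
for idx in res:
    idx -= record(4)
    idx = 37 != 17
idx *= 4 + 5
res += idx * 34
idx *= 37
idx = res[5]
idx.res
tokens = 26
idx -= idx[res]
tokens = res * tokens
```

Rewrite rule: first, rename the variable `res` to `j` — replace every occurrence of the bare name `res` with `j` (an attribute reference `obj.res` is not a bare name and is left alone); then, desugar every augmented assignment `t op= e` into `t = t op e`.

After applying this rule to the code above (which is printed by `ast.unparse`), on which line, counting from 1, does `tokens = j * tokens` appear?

13

Transformed code:
j = 4
tokens = tokens + j * idx
for idx in j:
    idx = idx - record(4)
    idx = 37 != 17
idx = idx * (4 + 5)
j = j + idx * 34
idx = idx * 37
idx = j[5]
idx.res
tokens = 26
idx = idx - idx[j]
tokens = j * tokens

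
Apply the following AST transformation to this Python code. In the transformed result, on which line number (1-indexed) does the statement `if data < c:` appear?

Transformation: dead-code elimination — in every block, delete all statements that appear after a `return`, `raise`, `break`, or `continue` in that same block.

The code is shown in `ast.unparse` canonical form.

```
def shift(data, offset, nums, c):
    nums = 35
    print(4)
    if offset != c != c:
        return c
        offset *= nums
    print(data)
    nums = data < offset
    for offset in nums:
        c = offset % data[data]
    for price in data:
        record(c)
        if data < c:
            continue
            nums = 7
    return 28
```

12

Transformed code:
def shift(data, offset, nums, c):
    nums = 35
    print(4)
    if offset != c != c:
        return c
    print(data)
    nums = data < offset
    for offset in nums:
        c = offset % data[data]
    for price in data:
        record(c)
        if data < c:
            continue
    return 28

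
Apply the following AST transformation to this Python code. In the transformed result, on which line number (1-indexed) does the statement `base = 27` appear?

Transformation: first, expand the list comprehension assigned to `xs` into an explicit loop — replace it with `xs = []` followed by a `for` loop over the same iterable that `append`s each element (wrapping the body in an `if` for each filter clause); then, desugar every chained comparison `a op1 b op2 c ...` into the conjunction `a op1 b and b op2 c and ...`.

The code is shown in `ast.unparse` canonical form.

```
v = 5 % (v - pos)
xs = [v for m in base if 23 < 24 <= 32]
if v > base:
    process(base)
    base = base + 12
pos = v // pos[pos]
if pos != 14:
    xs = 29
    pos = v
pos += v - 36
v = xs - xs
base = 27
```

15

Transformed code:
v = 5 % (v - pos)
xs = []
for m in base:
    if 23 < 24 and 24 <= 32:
        xs.append(v)
if v > base:
    process(base)
    base = base + 12
pos = v // pos[pos]
if pos != 14:
    xs = 29
    pos = v
pos += v - 36
v = xs - xs
base = 27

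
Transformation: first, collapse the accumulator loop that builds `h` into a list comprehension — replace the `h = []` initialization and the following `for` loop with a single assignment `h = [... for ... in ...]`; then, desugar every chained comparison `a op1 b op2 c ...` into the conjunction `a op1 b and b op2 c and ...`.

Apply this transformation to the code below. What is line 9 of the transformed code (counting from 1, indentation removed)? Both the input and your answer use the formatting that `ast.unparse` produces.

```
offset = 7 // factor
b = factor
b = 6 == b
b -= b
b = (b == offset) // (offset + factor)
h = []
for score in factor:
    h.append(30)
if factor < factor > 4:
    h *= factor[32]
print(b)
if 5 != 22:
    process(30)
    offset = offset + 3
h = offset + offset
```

print(b)

Transformed code:
offset = 7 // factor
b = factor
b = 6 == b
b -= b
b = (b == offset) // (offset + factor)
h = [30 for score in factor]
if factor < factor and factor > 4:
    h *= factor[32]
print(b)
if 5 != 22:
    process(30)
    offset = offset + 3
h = offset + offset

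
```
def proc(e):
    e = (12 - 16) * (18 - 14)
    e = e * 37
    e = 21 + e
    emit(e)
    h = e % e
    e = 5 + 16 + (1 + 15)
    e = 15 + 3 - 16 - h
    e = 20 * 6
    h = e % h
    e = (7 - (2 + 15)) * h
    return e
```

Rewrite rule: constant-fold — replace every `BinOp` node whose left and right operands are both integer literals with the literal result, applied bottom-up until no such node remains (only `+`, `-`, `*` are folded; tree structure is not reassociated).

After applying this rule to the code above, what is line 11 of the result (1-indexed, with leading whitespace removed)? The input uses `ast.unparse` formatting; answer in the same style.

Transformed code:
def proc(e):
    e = -16
    e = e * 37
    e = 21 + e
    emit(e)
    h = e % e
    e = 37
    e = 2 - h
    e = 120
    h = e % h
    e = -10 * h
    return e

e = -10 * h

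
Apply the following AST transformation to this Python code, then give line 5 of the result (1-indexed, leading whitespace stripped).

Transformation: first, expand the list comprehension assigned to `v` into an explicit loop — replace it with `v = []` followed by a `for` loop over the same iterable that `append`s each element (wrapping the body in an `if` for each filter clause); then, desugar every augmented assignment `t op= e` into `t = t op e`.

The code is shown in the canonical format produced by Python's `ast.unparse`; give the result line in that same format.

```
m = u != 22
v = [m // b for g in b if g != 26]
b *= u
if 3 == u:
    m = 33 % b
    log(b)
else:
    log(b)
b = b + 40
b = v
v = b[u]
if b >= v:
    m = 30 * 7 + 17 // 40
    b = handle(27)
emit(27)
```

v.append(m // b)

Transformed code:
m = u != 22
v = []
for g in b:
    if g != 26:
        v.append(m // b)
b = b * u
if 3 == u:
    m = 33 % b
    log(b)
else:
    log(b)
b = b + 40
b = v
v = b[u]
if b >= v:
    m = 30 * 7 + 17 // 40
    b = handle(27)
emit(27)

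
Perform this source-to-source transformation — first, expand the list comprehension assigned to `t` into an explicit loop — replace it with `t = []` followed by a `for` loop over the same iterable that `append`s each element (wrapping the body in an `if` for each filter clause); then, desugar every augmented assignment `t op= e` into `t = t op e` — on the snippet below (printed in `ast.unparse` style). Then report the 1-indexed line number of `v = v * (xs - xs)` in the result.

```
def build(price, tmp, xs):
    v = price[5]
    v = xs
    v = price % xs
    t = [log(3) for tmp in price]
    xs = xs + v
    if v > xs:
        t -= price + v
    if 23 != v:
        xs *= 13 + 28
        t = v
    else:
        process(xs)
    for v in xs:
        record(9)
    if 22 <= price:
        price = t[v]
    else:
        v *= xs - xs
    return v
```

21

Transformed code:
def build(price, tmp, xs):
    v = price[5]
    v = xs
    v = price % xs
    t = []
    for tmp in price:
        t.append(log(3))
    xs = xs + v
    if v > xs:
        t = t - (price + v)
    if 23 != v:
        xs = xs * (13 + 28)
        t = v
    else:
        process(xs)
    for v in xs:
        record(9)
    if 22 <= price:
        price = t[v]
    else:
        v = v * (xs - xs)
    return v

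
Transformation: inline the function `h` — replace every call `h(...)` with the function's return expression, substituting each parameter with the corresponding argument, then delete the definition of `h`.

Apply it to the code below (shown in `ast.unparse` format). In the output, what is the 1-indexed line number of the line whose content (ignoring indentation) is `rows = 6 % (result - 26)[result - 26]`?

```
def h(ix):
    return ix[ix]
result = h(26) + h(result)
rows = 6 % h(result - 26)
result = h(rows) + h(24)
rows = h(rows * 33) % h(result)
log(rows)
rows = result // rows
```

Transformed code:
result = 26[26] + result[result]
rows = 6 % (result - 26)[result - 26]
result = rows[rows] + 24[24]
rows = (rows * 33)[rows * 33] % result[result]
log(rows)
rows = result // rows

2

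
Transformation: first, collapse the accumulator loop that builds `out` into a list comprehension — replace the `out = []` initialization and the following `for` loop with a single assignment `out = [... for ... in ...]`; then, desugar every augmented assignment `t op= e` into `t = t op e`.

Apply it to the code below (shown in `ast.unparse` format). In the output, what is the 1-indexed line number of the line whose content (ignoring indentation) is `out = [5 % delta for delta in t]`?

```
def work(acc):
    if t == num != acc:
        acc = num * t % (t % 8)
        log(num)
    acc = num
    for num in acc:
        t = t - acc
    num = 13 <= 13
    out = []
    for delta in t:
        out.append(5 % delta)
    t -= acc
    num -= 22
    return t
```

9

Transformed code:
def work(acc):
    if t == num != acc:
        acc = num * t % (t % 8)
        log(num)
    acc = num
    for num in acc:
        t = t - acc
    num = 13 <= 13
    out = [5 % delta for delta in t]
    t = t - acc
    num = num - 22
    return t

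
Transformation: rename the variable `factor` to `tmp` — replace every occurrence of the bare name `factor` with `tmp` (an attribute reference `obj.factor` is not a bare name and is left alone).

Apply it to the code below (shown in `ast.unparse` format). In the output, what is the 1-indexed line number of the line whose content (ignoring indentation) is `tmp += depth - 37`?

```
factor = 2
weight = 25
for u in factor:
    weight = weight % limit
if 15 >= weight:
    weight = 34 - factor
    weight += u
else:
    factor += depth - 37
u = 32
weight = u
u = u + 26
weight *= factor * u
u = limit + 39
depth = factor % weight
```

9

Transformed code:
tmp = 2
weight = 25
for u in tmp:
    weight = weight % limit
if 15 >= weight:
    weight = 34 - tmp
    weight += u
else:
    tmp += depth - 37
u = 32
weight = u
u = u + 26
weight *= tmp * u
u = limit + 39
depth = tmp % weight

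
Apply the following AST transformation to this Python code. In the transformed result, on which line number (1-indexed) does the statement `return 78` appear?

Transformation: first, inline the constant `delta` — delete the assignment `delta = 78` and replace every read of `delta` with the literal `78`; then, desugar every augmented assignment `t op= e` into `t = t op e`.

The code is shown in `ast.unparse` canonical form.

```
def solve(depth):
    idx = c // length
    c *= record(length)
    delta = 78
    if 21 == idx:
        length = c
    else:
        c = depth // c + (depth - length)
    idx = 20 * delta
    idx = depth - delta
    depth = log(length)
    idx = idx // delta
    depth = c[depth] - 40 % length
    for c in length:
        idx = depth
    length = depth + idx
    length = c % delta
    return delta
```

Transformed code:
def solve(depth):
    idx = c // length
    c = c * record(length)
    if 21 == idx:
        length = c
    else:
        c = depth // c + (depth - length)
    idx = 20 * 78
    idx = depth - 78
    depth = log(length)
    idx = idx // 78
    depth = c[depth] - 40 % length
    for c in length:
        idx = depth
    length = depth + idx
    length = c % 78
    return 78

17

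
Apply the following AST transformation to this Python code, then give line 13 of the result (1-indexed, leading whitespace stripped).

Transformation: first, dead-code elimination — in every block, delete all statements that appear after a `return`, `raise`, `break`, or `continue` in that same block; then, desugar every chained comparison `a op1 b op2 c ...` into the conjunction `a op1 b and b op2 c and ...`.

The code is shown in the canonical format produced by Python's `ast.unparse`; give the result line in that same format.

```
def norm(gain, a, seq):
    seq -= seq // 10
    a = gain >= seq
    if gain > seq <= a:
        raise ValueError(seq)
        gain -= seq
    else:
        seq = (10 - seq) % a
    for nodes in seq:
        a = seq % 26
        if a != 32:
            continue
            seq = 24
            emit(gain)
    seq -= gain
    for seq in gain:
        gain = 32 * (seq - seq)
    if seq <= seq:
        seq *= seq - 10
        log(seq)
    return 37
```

for seq in gain:

Transformed code:
def norm(gain, a, seq):
    seq -= seq // 10
    a = gain >= seq
    if gain > seq and seq <= a:
        raise ValueError(seq)
    else:
        seq = (10 - seq) % a
    for nodes in seq:
        a = seq % 26
        if a != 32:
            continue
    seq -= gain
    for seq in gain:
        gain = 32 * (seq - seq)
    if seq <= seq:
        seq *= seq - 10
        log(seq)
    return 37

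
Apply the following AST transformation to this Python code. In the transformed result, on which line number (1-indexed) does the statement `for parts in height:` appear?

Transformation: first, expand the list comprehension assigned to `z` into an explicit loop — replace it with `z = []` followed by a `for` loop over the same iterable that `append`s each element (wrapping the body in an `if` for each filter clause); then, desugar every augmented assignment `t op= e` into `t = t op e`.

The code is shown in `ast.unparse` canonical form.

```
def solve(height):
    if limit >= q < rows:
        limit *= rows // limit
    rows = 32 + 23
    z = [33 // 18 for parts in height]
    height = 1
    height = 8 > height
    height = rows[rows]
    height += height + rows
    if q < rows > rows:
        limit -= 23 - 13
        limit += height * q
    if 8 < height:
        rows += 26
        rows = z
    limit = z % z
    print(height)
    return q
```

Transformed code:
def solve(height):
    if limit >= q < rows:
        limit = limit * (rows // limit)
    rows = 32 + 23
    z = []
    for parts in height:
        z.append(33 // 18)
    height = 1
    height = 8 > height
    height = rows[rows]
    height = height + (height + rows)
    if q < rows > rows:
        limit = limit - (23 - 13)
        limit = limit + height * q
    if 8 < height:
        rows = rows + 26
        rows = z
    limit = z % z
    print(height)
    return q

6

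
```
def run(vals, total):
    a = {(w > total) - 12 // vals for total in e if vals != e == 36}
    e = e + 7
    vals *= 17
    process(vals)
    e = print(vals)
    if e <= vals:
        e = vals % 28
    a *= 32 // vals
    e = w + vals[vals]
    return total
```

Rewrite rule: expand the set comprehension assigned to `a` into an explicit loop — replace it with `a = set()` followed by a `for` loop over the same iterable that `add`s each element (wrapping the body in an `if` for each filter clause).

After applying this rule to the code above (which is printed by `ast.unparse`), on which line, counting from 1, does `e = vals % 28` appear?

Transformed code:
def run(vals, total):
    a = set()
    for total in e:
        if vals != e == 36:
            a.add((w > total) - 12 // vals)
    e = e + 7
    vals *= 17
    process(vals)
    e = print(vals)
    if e <= vals:
        e = vals % 28
    a *= 32 // vals
    e = w + vals[vals]
    return total

11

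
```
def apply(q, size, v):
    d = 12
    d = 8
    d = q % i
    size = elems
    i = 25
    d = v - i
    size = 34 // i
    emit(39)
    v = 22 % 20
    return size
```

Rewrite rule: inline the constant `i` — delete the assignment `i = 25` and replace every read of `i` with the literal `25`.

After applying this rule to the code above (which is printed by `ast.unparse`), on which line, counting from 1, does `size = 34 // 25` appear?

Transformed code:
def apply(q, size, v):
    d = 12
    d = 8
    d = q % 25
    size = elems
    d = v - 25
    size = 34 // 25
    emit(39)
    v = 22 % 20
    return size

7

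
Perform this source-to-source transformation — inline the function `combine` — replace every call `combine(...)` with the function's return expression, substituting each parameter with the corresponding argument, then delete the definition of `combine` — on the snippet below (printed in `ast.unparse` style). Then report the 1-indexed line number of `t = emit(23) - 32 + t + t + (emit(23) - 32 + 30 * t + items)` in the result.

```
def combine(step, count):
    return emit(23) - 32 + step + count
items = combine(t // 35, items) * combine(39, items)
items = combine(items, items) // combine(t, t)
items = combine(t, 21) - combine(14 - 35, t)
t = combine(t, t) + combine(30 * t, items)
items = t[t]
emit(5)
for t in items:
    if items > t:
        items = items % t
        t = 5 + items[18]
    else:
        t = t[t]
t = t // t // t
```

4

Transformed code:
items = (emit(23) - 32 + t // 35 + items) * (emit(23) - 32 + 39 + items)
items = (emit(23) - 32 + items + items) // (emit(23) - 32 + t + t)
items = emit(23) - 32 + t + 21 - (emit(23) - 32 + (14 - 35) + t)
t = emit(23) - 32 + t + t + (emit(23) - 32 + 30 * t + items)
items = t[t]
emit(5)
for t in items:
    if items > t:
        items = items % t
        t = 5 + items[18]
    else:
        t = t[t]
t = t // t // t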